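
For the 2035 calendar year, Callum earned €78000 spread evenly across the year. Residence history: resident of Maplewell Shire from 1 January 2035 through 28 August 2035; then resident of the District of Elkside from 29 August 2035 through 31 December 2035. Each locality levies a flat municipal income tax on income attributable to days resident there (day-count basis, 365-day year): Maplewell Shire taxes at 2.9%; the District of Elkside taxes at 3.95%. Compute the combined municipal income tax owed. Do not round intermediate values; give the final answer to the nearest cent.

Maplewell Shire, 1 January – 28 August 2035: 240 days → €78000 × 2.9% × 240/365 = €1487.3425
The District of Elkside, 29 August – 31 December 2035: 125 days → €78000 × 3.95% × 125/365 = €1055.1370
Total = €2542.4795

€2542.48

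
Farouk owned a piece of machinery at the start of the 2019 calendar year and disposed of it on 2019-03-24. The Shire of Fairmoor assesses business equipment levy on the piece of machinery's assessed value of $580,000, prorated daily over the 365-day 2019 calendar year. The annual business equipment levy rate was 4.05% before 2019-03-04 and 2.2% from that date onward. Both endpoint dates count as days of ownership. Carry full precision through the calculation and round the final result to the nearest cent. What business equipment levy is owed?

2019-01-01 to 2019-03-03: 62 days at 4.05% → $580,000 × 4.05% × 62/365 = $3,990.0822
2019-03-04 to 2019-03-24: 21 days at 2.2% → $580,000 × 2.2% × 21/365 = $734.1370
Total = $4,724.2192

$4,724.22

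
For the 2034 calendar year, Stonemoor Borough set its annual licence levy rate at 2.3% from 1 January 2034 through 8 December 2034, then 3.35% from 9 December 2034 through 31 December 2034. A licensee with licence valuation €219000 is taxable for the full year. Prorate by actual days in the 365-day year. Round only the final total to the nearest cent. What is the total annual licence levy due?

1 January – 8 December 2034: 342 days at 2.3% → €219000 × 2.3% × 342/365 = €4719.6000
9 December – 31 December 2034: 23 days at 3.35% → €219000 × 3.35% × 23/365 = €462.3000
Total = €5181.9000

€5181.90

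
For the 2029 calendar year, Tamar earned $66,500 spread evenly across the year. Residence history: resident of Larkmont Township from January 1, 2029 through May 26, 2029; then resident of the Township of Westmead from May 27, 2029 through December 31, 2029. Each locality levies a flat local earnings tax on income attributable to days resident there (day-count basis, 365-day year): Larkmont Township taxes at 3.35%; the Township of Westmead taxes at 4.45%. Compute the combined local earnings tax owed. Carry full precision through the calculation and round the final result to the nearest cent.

$2,666.65

Larkmont Township, January 1 – May 26, 2029: 146 days → $66,500 × 3.35% × 146/365 = $891.1000
The Township of Westmead, May 27 – December 31, 2029: 219 days → $66,500 × 4.45% × 219/365 = $1,775.5500
Total = $2,666.6500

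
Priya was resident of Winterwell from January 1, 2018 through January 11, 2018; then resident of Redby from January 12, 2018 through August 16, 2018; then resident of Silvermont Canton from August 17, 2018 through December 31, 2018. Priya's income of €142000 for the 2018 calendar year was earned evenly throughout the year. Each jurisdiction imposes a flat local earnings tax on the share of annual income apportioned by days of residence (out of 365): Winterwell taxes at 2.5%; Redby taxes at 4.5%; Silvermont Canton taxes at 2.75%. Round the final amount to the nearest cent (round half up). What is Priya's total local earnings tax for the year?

Winterwell, January 1 – January 11, 2018: 11 days → €142000 × 2.5% × 11/365 = €106.9863
Redby, January 12 – August 16, 2018: 217 days → €142000 × 4.5% × 217/365 = €3798.9863
Silvermont Canton, August 17 – December 31, 2018: 137 days → €142000 × 2.75% × 137/365 = €1465.7123
Total = €5371.6849

€5371.68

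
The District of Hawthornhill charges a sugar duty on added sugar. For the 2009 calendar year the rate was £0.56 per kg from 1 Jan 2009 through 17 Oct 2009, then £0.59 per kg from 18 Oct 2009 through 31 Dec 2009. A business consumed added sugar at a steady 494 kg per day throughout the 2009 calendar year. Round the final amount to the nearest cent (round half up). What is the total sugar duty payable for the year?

£102,085.10

1 Jan – 17 Oct 2009: 290 days × 494 kg/day = 143,260 kg at £0.56/kg → £80,225.60
18 Oct – 31 Dec 2009: 75 days × 494 kg/day = 37,050 kg at £0.59/kg → £21,859.50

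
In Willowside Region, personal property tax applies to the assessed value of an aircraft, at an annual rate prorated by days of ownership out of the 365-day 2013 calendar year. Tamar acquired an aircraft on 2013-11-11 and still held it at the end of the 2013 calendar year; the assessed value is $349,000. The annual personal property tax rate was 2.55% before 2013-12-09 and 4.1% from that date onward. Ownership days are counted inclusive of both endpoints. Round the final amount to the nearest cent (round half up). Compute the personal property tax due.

2013-11-11 to 2013-12-08: 28 days at 2.55% → $349,000 × 2.55% × 28/365 = $682.7014
2013-12-09 to 2013-12-31: 23 days at 4.1% → $349,000 × 4.1% × 23/365 = $901.6630
Total = $1,584.3644

$1,584.36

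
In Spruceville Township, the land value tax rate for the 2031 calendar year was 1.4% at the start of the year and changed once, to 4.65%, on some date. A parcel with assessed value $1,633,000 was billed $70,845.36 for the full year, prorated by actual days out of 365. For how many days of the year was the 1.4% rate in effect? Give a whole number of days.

Let d = days at the first rate; then 365 − d days at the second rate.
$1,633,000 × [1.4%·d + 4.65%·(365−d)] / 365 = $70,845.36
Solving gives d = 35, so the new rate took effect on 5 February 2031.

35 days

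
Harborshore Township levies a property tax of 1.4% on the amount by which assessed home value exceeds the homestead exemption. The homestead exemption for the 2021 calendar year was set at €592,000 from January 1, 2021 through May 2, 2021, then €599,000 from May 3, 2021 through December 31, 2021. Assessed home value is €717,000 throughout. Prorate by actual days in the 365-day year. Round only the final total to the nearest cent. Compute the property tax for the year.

January 1 – May 2, 2021: 122 days, exemption €592,000 → (€717,000 − €592,000) × 1.4% × 122/365 = €584.9315
May 3 – December 31, 2021: 243 days, exemption €599,000 → (€717,000 − €599,000) × 1.4% × 243/365 = €1,099.8247
Total = €1,684.7562

€1,684.76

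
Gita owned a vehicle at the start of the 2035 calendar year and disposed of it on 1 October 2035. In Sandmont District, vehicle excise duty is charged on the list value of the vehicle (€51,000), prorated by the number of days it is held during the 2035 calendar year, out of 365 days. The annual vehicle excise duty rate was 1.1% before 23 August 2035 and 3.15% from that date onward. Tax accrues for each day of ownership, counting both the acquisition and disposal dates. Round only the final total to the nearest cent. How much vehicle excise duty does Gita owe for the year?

€535.71

1 January – 22 August 2035: 234 days at 1.1% → €51,000 × 1.1% × 234/365 = €359.6548
23 August – 1 October 2035: 40 days at 3.15% → €51,000 × 3.15% × 40/365 = €176.0548
Total = €535.7096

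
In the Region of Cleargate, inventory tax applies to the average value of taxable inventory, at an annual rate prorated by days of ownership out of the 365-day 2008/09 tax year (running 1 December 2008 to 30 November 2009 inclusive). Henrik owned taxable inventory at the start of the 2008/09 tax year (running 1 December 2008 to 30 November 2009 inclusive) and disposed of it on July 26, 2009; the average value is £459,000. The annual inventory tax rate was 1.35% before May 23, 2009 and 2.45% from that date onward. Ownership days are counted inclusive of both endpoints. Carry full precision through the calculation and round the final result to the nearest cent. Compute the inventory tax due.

December 1, 2008 – May 22, 2009: 173 days at 1.35% → £459,000 × 1.35% × 173/365 = £2,936.9712
May 23 – July 26, 2009: 65 days at 2.45% → £459,000 × 2.45% × 65/365 = £2,002.6233
Total = £4,939.5945

£4,939.59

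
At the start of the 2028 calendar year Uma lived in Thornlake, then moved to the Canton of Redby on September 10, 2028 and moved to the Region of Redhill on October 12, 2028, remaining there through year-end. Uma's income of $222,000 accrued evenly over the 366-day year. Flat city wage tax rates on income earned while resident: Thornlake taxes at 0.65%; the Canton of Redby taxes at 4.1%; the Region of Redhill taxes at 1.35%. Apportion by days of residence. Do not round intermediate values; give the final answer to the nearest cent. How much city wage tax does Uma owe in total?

Thornlake, January 1 – September 9, 2028: 253 days → $222,000 × 0.65% × 253/366 = $997.4836
The Canton of Redby, September 10 – October 11, 2028: 32 days → $222,000 × 4.1% × 32/366 = $795.8033
The Region of Redhill, October 12 – December 31, 2028: 81 days → $222,000 × 1.35% × 81/366 = $663.2705
Total = $2,456.5574

$2,456.56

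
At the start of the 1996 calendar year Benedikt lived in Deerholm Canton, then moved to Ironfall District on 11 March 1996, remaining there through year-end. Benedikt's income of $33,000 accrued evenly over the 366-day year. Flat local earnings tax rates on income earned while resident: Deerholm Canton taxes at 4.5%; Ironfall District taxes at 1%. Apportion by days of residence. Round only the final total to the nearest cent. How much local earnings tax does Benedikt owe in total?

$550.90

Deerholm Canton, 1 January – 10 March 1996: 70 days → $33,000 × 4.5% × 70/366 = $284.0164
Ironfall District, 11 March – 31 December 1996: 296 days → $33,000 × 1% × 296/366 = $266.8852
Total = $550.9016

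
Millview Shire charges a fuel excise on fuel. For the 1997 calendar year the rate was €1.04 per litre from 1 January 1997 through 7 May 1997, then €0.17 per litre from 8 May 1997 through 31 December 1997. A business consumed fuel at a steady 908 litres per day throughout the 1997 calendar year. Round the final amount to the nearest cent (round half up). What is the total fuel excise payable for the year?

€156,666.32

1 January – 7 May 1997: 127 days × 908 litres/day = 115,316 litres at €1.04/litre → €119,928.64
8 May – 31 December 1997: 238 days × 908 litres/day = 216,104 litres at €0.17/litre → €36,737.68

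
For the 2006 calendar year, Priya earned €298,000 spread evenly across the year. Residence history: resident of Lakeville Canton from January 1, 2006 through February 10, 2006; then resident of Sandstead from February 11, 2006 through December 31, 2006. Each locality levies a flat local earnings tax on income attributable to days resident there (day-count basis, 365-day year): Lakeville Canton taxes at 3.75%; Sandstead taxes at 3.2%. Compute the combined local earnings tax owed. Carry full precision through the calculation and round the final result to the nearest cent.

Lakeville Canton, January 1 – February 10, 2006: 41 days → €298,000 × 3.75% × 41/365 = €1,255.2740
Sandstead, February 11 – December 31, 2006: 324 days → €298,000 × 3.2% × 324/365 = €8,464.8329
Total = €9,720.1068

€9,720.11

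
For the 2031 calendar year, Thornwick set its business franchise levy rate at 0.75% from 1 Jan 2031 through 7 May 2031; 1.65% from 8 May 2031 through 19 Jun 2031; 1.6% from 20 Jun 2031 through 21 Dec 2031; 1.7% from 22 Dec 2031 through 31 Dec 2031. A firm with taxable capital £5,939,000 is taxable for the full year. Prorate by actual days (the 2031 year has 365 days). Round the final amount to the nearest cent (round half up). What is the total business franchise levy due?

1 Jan – 7 May 2031: 127 days at 0.75% → £5,939,000 × 0.75% × 127/365 = £15,498.3493
8 May – 19 Jun 2031: 43 days at 1.65% → £5,939,000 × 1.65% × 43/365 = £11,544.4397
20 Jun – 21 Dec 2031: 185 days at 1.6% → £5,939,000 × 1.6% × 185/365 = £48,162.8493
22 Dec – 31 Dec 2031: 10 days at 1.7% → £5,939,000 × 1.7% × 10/365 = £2,766.1096
Total = £77,971.7479

£77,971.75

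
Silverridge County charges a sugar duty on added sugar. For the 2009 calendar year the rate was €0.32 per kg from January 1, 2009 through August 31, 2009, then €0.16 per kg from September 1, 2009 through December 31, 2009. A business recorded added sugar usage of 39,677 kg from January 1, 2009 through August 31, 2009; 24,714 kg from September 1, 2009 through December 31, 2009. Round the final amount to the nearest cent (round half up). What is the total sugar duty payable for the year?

January 1 – August 31, 2009: 39,677 kg at €0.32/kg → €12696.64
September 1 – December 31, 2009: 24,714 kg at €0.16/kg → €3954.24

€16650.88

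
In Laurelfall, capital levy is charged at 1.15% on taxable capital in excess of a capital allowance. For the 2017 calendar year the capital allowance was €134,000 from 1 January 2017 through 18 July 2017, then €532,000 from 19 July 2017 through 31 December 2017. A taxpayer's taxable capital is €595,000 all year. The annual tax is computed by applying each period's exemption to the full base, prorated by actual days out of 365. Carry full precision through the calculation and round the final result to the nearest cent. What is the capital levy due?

1 January – 18 July 2017: 199 days, exemption €134,000 → (€595,000 − €134,000) × 1.15% × 199/365 = €2,890.4068
19 July – 31 December 2017: 166 days, exemption €532,000 → (€595,000 − €532,000) × 1.15% × 166/365 = €329.4986
Total = €3,219.9055

€3,219.91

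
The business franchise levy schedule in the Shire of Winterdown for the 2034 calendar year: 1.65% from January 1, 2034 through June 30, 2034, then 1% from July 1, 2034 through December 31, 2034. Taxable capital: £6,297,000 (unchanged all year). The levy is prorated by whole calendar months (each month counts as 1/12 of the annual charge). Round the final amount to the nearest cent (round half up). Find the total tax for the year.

£83,435.25

January 1 – June 30, 2034: 6 months at 1.65% → £6,297,000 × 1.65% × 6/12 = £51,950.2500
July 1 – December 31, 2034: 6 months at 1% → £6,297,000 × 1% × 6/12 = £31,485.0000
Total = £83,435.2500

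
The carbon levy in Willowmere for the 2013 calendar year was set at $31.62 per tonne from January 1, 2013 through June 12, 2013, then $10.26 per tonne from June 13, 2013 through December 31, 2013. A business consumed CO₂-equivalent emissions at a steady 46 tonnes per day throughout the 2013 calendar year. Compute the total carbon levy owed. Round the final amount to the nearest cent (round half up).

January 1 – June 12, 2013: 163 days × 46 tonnes/day = 7,498 tonnes at $31.62/tonne → $237,086.76
June 13 – December 31, 2013: 202 days × 46 tonnes/day = 9,292 tonnes at $10.26/tonne → $95,335.92

$332,422.68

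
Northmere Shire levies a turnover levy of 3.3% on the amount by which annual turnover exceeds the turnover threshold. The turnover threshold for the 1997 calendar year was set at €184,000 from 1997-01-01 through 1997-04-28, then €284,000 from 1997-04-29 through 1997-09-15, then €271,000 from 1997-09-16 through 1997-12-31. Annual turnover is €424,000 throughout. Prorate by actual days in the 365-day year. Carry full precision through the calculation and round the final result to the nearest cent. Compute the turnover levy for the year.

1997-01-01 to 1997-04-28: 118 days, exemption €184,000 → (€424,000 − €184,000) × 3.3% × 118/365 = €2,560.4384
1997-04-29 to 1997-09-15: 140 days, exemption €284,000 → (€424,000 − €284,000) × 3.3% × 140/365 = €1,772.0548
1997-09-16 to 1997-12-31: 107 days, exemption €271,000 → (€424,000 − €271,000) × 3.3% × 107/365 = €1,480.1178
Total = €5,812.6110

€5,812.61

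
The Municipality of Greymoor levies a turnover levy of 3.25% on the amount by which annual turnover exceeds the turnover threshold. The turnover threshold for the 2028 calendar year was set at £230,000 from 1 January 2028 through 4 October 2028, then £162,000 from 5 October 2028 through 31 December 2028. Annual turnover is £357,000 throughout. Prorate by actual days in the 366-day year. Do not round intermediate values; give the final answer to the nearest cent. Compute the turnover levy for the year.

1 January – 4 October 2028: 278 days, exemption £230,000 → (£357,000 − £230,000) × 3.25% × 278/366 = £3,135.0956
5 October – 31 December 2028: 88 days, exemption £162,000 → (£357,000 − £162,000) × 3.25% × 88/366 = £1,523.7705
Total = £4,658.8661

£4,658.87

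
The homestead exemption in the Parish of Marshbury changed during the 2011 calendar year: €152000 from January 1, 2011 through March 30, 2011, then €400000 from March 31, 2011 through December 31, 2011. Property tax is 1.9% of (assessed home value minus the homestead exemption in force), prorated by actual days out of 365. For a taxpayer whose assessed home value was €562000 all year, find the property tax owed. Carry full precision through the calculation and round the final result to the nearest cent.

€4226.95

January 1 – March 30, 2011: 89 days, exemption €152000 → (€562000 − €152000) × 1.9% × 89/365 = €1899.4795
March 31 – December 31, 2011: 276 days, exemption €400000 → (€562000 − €400000) × 1.9% × 276/365 = €2327.4740
Total = €4226.9534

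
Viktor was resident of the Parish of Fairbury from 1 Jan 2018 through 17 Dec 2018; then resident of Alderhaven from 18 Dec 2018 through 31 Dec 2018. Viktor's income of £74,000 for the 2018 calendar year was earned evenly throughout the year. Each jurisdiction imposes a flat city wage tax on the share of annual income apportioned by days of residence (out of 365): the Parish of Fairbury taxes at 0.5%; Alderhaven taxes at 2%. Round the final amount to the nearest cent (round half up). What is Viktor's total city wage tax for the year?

The Parish of Fairbury, 1 Jan – 17 Dec 2018: 351 days → £74,000 × 0.5% × 351/365 = £355.8082
Alderhaven, 18 Dec – 31 Dec 2018: 14 days → £74,000 × 2% × 14/365 = £56.7671
Total = £412.5753

£412.58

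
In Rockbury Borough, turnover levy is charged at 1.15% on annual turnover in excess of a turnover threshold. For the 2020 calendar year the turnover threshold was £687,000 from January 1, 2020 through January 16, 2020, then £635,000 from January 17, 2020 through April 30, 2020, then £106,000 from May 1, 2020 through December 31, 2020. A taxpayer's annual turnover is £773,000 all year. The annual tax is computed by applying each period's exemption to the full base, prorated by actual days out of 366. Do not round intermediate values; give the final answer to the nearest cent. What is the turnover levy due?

January 1 – January 16, 2020: 16 days, exemption £687,000 → (£773,000 − £687,000) × 1.15% × 16/366 = £43.2350
January 17 – April 30, 2020: 105 days, exemption £635,000 → (£773,000 − £635,000) × 1.15% × 105/366 = £455.2869
May 1 – December 31, 2020: 245 days, exemption £106,000 → (£773,000 − £106,000) × 1.15% × 245/366 = £5,134.6243
Total = £5,633.1462

£5,633.15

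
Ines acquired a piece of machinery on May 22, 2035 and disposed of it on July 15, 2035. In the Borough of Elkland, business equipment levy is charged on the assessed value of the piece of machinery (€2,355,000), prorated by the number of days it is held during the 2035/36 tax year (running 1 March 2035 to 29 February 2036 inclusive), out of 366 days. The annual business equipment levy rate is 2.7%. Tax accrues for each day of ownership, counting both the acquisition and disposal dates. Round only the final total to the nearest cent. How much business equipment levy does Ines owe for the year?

Days held (May 22 – July 15, 2035): 55 out of 366
Tax = €2,355,000 × 2.7% × 55/366 = €9,555.1230

€9,555.12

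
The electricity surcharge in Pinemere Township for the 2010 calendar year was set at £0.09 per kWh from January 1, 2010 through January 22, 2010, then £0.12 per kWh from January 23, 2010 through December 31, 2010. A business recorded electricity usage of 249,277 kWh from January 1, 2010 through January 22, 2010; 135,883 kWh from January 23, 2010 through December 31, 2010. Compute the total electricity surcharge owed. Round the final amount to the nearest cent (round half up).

January 1 – January 22, 2010: 249,277 kWh at £0.09/kWh → £22,434.93
January 23 – December 31, 2010: 135,883 kWh at £0.12/kWh → £16,305.96

£38,740.89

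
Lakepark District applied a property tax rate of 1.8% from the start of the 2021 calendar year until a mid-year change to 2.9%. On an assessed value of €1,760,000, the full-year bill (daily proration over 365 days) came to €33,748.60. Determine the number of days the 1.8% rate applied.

326 days

Let d = days at the first rate; then 365 − d days at the second rate.
€1,760,000 × [1.8%·d + 2.9%·(365−d)] / 365 = €33,748.60
Solving gives d = 326, so the new rate took effect on 23 Nov 2021.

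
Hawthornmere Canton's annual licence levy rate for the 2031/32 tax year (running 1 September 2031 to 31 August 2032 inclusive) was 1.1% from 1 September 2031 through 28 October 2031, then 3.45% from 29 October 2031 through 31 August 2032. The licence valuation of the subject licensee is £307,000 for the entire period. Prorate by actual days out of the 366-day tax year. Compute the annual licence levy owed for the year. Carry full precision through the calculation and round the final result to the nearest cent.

1 September – 28 October 2031: 58 days at 1.1% → £307,000 × 1.1% × 58/366 = £535.1530
29 October 2031 – 31 August 2032: 308 days at 3.45% → £307,000 × 3.45% × 308/366 = £8,913.0656
Total = £9,448.2186

£9,448.22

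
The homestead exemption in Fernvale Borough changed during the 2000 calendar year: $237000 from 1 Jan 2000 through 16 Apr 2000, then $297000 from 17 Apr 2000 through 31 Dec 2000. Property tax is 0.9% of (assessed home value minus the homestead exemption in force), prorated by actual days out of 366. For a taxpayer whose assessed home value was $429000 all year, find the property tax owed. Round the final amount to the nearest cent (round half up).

$1345.87

1 Jan – 16 Apr 2000: 107 days, exemption $237000 → ($429000 − $237000) × 0.9% × 107/366 = $505.1803
17 Apr – 31 Dec 2000: 259 days, exemption $297000 → ($429000 − $297000) × 0.9% × 259/366 = $840.6885
Total = $1345.8689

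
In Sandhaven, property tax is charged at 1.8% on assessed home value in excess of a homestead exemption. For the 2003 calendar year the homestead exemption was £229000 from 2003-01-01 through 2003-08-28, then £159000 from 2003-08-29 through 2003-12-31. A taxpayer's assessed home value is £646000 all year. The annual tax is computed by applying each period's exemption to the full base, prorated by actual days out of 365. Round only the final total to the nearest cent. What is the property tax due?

£7937.51

2003-01-01 to 2003-08-28: 240 days, exemption £229000 → (£646000 − £229000) × 1.8% × 240/365 = £4935.4521
2003-08-29 to 2003-12-31: 125 days, exemption £159000 → (£646000 − £159000) × 1.8% × 125/365 = £3002.0548
Total = £7937.5068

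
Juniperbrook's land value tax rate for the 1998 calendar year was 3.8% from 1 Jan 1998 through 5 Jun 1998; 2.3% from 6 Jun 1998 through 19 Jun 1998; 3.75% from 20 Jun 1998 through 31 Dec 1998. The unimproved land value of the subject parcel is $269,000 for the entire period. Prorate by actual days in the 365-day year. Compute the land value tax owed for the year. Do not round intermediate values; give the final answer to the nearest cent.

$9,995.38

1 Jan – 5 Jun 1998: 156 days at 3.8% → $269,000 × 3.8% × 156/365 = $4,368.8548
6 Jun – 19 Jun 1998: 14 days at 2.3% → $269,000 × 2.3% × 14/365 = $237.3096
20 Jun – 31 Dec 1998: 195 days at 3.75% → $269,000 × 3.75% × 195/365 = $5,389.2123
Total = $9,995.3767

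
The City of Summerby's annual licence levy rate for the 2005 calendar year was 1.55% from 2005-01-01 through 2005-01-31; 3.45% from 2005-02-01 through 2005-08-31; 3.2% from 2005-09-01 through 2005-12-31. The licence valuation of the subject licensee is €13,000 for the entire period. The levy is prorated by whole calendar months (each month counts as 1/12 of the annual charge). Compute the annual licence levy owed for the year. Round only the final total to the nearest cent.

2005-01-01 to 2005-01-31: 1 month at 1.55% → €13,000 × 1.55% × 1/12 = €16.7917
2005-02-01 to 2005-08-31: 7 months at 3.45% → €13,000 × 3.45% × 7/12 = €261.6250
2005-09-01 to 2005-12-31: 4 months at 3.2% → €13,000 × 3.2% × 4/12 = €138.6667
Total = €417.0833

€417.08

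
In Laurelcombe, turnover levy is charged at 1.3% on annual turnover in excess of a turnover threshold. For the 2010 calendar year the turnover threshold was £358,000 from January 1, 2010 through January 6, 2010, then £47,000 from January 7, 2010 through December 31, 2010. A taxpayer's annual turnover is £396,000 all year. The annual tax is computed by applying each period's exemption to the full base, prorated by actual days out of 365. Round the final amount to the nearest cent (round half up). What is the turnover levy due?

January 1 – January 6, 2010: 6 days, exemption £358,000 → (£396,000 − £358,000) × 1.3% × 6/365 = £8.1205
January 7 – December 31, 2010: 359 days, exemption £47,000 → (£396,000 − £47,000) × 1.3% × 359/365 = £4,462.4192
Total = £4,470.5397

£4,470.54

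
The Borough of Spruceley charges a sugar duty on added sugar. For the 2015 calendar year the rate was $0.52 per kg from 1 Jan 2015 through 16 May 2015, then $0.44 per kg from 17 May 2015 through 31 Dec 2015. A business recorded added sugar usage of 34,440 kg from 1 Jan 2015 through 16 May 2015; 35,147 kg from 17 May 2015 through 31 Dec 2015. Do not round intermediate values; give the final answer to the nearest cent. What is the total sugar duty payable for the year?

$33,373.48

1 Jan – 16 May 2015: 34,440 kg at $0.52/kg → $17,908.80
17 May – 31 Dec 2015: 35,147 kg at $0.44/kg → $15,464.68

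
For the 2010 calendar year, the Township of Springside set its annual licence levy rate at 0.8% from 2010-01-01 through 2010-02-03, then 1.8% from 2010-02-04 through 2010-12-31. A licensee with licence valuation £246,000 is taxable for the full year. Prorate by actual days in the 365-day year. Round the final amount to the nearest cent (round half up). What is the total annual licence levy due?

2010-01-01 to 2010-02-03: 34 days at 0.8% → £246,000 × 0.8% × 34/365 = £183.3205
2010-02-04 to 2010-12-31: 331 days at 1.8% → £246,000 × 1.8% × 331/365 = £4,015.5288
Total = £4,198.8493

£4,198.85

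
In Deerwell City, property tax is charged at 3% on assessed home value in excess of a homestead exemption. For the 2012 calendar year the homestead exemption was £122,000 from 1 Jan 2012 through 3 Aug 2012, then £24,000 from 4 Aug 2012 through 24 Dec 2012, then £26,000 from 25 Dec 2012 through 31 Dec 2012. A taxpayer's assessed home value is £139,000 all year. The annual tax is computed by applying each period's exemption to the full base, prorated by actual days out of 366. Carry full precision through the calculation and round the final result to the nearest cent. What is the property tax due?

1 Jan – 3 Aug 2012: 216 days, exemption £122,000 → (£139,000 − £122,000) × 3% × 216/366 = £300.9836
4 Aug – 24 Dec 2012: 143 days, exemption £24,000 → (£139,000 − £24,000) × 3% × 143/366 = £1,347.9508
25 Dec – 31 Dec 2012: 7 days, exemption £26,000 → (£139,000 − £26,000) × 3% × 7/366 = £64.8361
Total = £1,713.7705

£1,713.77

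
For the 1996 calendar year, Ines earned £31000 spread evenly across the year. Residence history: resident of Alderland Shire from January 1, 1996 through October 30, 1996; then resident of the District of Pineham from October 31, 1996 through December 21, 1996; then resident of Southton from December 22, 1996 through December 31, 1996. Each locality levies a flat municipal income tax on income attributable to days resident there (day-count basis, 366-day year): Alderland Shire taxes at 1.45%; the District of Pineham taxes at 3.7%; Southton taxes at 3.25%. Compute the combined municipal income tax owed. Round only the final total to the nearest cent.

Alderland Shire, January 1 – October 30, 1996: 304 days → £31000 × 1.45% × 304/366 = £373.3552
The District of Pineham, October 31 – December 21, 1996: 52 days → £31000 × 3.7% × 52/366 = £162.9617
Southton, December 22 – December 31, 1996: 10 days → £31000 × 3.25% × 10/366 = £27.5273
Total = £563.8443

£563.84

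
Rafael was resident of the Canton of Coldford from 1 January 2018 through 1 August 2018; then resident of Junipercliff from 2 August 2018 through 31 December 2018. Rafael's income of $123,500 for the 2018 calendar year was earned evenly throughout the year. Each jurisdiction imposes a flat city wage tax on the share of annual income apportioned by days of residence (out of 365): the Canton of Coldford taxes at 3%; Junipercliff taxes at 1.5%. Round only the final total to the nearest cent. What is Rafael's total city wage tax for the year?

The Canton of Coldford, 1 January – 1 August 2018: 213 days → $123,500 × 3% × 213/365 = $2,162.0959
Junipercliff, 2 August – 31 December 2018: 152 days → $123,500 × 1.5% × 152/365 = $771.4521
Total = $2,933.5479

$2,933.55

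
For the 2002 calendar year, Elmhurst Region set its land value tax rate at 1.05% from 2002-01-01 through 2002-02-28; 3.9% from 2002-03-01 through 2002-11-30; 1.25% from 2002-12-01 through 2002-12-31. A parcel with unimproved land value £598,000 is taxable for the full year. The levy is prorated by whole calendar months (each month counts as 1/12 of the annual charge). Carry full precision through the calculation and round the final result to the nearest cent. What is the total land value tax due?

2002-01-01 to 2002-02-28: 2 months at 1.05% → £598,000 × 1.05% × 2/12 = £1,046.5000
2002-03-01 to 2002-11-30: 9 months at 3.9% → £598,000 × 3.9% × 9/12 = £17,491.5000
2002-12-01 to 2002-12-31: 1 month at 1.25% → £598,000 × 1.25% × 1/12 = £622.9167
Total = £19,160.9167

£19,160.92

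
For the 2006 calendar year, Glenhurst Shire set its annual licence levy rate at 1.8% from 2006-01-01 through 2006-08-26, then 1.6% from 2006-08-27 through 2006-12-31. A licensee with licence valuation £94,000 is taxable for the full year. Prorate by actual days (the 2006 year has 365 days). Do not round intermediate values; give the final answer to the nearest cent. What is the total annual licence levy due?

£1,626.59

2006-01-01 to 2006-08-26: 238 days at 1.8% → £94,000 × 1.8% × 238/365 = £1,103.2767
2006-08-27 to 2006-12-31: 127 days at 1.6% → £94,000 × 1.6% × 127/365 = £523.3096
Total = £1,626.5863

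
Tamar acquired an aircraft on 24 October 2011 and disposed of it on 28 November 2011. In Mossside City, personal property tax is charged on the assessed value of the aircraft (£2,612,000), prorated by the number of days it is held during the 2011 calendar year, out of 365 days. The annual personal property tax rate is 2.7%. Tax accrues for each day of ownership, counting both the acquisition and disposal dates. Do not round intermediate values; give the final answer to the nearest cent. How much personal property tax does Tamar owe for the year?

Days held (24 October – 28 November 2011): 36 out of 365
Tax = £2,612,000 × 2.7% × 36/365 = £6,955.7918

£6,955.79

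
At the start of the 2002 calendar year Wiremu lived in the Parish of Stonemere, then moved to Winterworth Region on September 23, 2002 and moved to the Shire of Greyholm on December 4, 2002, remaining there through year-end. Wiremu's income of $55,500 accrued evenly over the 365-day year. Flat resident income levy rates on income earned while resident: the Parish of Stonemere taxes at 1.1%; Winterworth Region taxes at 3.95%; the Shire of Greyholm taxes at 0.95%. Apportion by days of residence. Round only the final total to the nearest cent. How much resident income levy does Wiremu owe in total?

$916.13

The Parish of Stonemere, January 1 – September 22, 2002: 265 days → $55,500 × 1.1% × 265/365 = $443.2397
Winterworth Region, September 23 – December 3, 2002: 72 days → $55,500 × 3.95% × 72/365 = $432.4438
The Shire of Greyholm, December 4 – December 31, 2002: 28 days → $55,500 × 0.95% × 28/365 = $40.4466
Total = $916.1301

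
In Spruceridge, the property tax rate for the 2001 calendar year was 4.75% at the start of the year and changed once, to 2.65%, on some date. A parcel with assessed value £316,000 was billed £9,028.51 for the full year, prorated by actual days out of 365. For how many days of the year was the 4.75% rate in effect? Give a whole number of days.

Let d = days at the first rate; then 365 − d days at the second rate.
£316,000 × [4.75%·d + 2.65%·(365−d)] / 365 = £9,028.51
Solving gives d = 36, so the new rate took effect on 6 Feb 2001.

36 days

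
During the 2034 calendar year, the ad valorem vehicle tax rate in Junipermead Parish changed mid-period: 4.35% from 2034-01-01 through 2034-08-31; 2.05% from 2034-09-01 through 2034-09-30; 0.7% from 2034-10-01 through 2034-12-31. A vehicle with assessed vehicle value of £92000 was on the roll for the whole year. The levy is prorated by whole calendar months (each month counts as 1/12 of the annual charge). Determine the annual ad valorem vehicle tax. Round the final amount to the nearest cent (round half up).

£2986.17

2034-01-01 to 2034-08-31: 8 months at 4.35% → £92000 × 4.35% × 8/12 = £2668.0000
2034-09-01 to 2034-09-30: 1 month at 2.05% → £92000 × 2.05% × 1/12 = £157.1667
2034-10-01 to 2034-12-31: 3 months at 0.7% → £92000 × 0.7% × 3/12 = £161.0000
Total = £2986.1667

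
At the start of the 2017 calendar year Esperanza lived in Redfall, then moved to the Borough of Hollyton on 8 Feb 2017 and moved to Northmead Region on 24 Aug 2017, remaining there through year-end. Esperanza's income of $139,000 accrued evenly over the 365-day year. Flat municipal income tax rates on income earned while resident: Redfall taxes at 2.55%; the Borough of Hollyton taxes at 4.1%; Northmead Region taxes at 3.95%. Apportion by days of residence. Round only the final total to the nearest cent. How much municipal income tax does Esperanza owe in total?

$5,400.44

Redfall, 1 Jan – 7 Feb 2017: 38 days → $139,000 × 2.55% × 38/365 = $369.0164
The Borough of Hollyton, 8 Feb – 23 Aug 2017: 197 days → $139,000 × 4.1% × 197/365 = $3,075.8986
Northmead Region, 24 Aug – 31 Dec 2017: 130 days → $139,000 × 3.95% × 130/365 = $1,955.5205
Total = $5,400.4356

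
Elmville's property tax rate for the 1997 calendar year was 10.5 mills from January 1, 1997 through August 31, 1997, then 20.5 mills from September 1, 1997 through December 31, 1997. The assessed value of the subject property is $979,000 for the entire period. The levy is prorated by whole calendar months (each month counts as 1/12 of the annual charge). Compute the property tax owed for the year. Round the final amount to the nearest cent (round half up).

January 1 – August 31, 1997: 8 months at 10.5 mills → $979,000 × 1.05% × 8/12 = $6,853.0000
September 1 – December 31, 1997: 4 months at 20.5 mills → $979,000 × 2.05% × 4/12 = $6,689.8333
Total = $13,542.8333

$13,542.83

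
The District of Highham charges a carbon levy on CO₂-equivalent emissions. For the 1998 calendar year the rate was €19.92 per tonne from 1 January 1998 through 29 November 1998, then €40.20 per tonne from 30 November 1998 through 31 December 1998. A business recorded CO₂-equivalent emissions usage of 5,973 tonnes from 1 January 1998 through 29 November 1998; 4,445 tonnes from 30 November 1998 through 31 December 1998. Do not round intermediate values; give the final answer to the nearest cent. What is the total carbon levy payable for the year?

€297671.16

1 January – 29 November 1998: 5,973 tonnes at €19.92/tonne → €118982.16
30 November – 31 December 1998: 4,445 tonnes at €40.20/tonne → €178689.00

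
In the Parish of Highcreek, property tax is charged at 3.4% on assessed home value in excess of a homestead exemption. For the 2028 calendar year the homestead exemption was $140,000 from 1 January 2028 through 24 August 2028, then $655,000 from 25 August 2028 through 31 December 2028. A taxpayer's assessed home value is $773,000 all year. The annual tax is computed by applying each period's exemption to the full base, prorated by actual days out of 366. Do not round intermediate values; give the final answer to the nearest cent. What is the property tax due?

1 January – 24 August 2028: 237 days, exemption $140,000 → ($773,000 − $140,000) × 3.4% × 237/366 = $13,936.3770
25 August – 31 December 2028: 129 days, exemption $655,000 → ($773,000 − $655,000) × 3.4% × 129/366 = $1,414.0656
Total = $15,350.4426

$15,350.44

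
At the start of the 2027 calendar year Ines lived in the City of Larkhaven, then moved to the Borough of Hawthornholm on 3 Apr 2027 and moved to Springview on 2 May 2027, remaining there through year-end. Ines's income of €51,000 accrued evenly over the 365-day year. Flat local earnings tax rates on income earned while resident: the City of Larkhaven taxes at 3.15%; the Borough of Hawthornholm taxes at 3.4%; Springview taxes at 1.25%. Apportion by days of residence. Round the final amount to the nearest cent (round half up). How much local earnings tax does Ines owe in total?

The City of Larkhaven, 1 Jan – 2 Apr 2027: 92 days → €51,000 × 3.15% × 92/365 = €404.9260
The Borough of Hawthornholm, 3 Apr – 1 May 2027: 29 days → €51,000 × 3.4% × 29/365 = €137.7699
Springview, 2 May – 31 Dec 2027: 244 days → €51,000 × 1.25% × 244/365 = €426.1644
Total = €968.8603

€968.86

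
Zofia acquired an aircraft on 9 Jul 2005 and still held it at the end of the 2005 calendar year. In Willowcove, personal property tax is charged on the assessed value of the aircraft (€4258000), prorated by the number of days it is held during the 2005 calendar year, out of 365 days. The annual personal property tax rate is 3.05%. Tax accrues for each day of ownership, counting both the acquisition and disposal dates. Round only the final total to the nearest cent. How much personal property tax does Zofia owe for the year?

Days held (9 Jul – 31 Dec 2005): 176 out of 365
Tax = €4258000 × 3.05% × 176/365 = €62621.7644

€62621.76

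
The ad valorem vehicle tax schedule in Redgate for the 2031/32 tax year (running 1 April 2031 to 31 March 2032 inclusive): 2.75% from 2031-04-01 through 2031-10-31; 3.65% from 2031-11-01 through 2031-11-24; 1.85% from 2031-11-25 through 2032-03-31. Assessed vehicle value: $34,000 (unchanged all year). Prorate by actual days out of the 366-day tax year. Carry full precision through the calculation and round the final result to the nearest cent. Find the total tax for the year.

2031-04-01 to 2031-10-31: 214 days at 2.75% → $34,000 × 2.75% × 214/366 = $546.6940
2031-11-01 to 2031-11-24: 24 days at 3.65% → $34,000 × 3.65% × 24/366 = $81.3770
2031-11-25 to 2032-03-31: 128 days at 1.85% → $34,000 × 1.85% × 128/366 = $219.9781
Total = $848.0492

$848.05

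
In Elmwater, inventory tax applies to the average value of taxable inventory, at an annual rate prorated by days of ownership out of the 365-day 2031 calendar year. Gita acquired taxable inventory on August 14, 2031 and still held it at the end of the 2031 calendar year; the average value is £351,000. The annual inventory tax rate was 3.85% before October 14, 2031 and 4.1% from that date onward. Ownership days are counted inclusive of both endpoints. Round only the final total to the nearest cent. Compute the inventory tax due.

£5,373.18

August 14 – October 13, 2031: 61 days at 3.85% → £351,000 × 3.85% × 61/365 = £2,258.4205
October 14 – December 31, 2031: 79 days at 4.1% → £351,000 × 4.1% × 79/365 = £3,114.7644
Total = £5,373.1849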